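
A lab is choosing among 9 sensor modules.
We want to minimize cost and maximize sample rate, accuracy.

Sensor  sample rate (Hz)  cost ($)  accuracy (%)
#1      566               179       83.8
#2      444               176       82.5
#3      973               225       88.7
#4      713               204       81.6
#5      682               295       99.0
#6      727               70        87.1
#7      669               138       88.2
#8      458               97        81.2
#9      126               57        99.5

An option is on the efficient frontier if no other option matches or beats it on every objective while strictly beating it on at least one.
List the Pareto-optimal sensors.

#3, #5, #6, #7, #9

#1: dominated by #6 (sample rate 727≥566, cost 70≤179, accuracy 87.1≥83.8).
#2: dominated by #6 (sample rate 727≥444, cost 70≤176, accuracy 87.1≥82.5).
#3: not dominated (best sample rate).
#4: dominated by #6 (sample rate 727≥713, cost 70≤204, accuracy 87.1≥81.6).
#5: not dominated.
#6: not dominated.
#7: not dominated.
#8: dominated by #6 (sample rate 727≥458, cost 70≤97, accuracy 87.1≥81.2).
#9: not dominated (best cost).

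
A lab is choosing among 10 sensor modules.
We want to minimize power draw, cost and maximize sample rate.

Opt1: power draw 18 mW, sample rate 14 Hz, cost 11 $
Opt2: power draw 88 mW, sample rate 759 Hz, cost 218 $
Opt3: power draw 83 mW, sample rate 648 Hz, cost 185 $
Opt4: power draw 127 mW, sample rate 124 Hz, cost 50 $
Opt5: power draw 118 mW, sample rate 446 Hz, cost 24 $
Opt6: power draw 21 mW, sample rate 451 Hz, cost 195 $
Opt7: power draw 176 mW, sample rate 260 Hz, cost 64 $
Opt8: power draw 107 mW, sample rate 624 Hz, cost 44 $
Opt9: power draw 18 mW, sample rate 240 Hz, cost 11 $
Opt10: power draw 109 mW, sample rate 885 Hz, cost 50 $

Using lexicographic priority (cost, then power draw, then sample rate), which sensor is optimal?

First minimize cost: best is 11, kept {Opt1, Opt9}.
Then minimize power draw: best is 18, kept {Opt1, Opt9}.
Then maximize sample rate: best is 240, kept {Opt9}.

Opt9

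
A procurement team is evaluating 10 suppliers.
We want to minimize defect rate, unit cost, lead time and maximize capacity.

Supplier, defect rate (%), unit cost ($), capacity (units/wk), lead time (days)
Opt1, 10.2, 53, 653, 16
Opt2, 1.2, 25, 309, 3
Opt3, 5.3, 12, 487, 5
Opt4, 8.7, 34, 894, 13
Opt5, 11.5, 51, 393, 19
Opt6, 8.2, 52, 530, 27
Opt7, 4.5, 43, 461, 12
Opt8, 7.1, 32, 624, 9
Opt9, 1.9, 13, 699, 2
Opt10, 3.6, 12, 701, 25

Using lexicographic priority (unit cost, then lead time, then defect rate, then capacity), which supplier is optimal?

Opt3

First minimize unit cost: best is 12, kept {Opt3, Opt10}.
Then minimize lead time: best is 5, kept {Opt3}.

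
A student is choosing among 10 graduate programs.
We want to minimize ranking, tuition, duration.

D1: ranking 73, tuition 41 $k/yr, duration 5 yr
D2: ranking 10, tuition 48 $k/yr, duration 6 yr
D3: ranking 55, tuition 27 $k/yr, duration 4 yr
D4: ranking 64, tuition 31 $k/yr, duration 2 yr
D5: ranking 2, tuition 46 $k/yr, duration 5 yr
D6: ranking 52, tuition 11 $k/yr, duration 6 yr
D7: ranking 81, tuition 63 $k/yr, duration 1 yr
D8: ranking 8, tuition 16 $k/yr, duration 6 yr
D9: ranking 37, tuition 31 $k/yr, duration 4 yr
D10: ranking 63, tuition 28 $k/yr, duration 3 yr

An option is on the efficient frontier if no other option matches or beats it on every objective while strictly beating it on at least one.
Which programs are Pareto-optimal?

D1: dominated by D3 (ranking 55≤73, tuition 27≤41, duration 4≤5).
D2: dominated by D5 (ranking 2≤10, tuition 46≤48, duration 5≤6).
D3: not dominated.
D4: not dominated.
D5: not dominated (best ranking).
D6: not dominated (best tuition).
D7: not dominated (best duration).
D8: not dominated.
D9: not dominated.
D10: not dominated.

D3, D4, D5, D6, D7, D8, D9, D10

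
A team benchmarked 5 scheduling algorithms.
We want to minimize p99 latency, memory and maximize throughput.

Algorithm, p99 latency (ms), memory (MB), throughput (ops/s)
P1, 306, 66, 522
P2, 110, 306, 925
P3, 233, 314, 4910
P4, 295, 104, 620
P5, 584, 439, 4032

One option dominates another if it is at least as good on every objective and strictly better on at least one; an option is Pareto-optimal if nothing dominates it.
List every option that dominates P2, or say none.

P1: worse on p99 latency (306 vs 110).
P3: worse on p99 latency (233 vs 110).
P4: worse on p99 latency (295 vs 110).
P5: worse on p99 latency (584 vs 110).
No option dominates P2.

none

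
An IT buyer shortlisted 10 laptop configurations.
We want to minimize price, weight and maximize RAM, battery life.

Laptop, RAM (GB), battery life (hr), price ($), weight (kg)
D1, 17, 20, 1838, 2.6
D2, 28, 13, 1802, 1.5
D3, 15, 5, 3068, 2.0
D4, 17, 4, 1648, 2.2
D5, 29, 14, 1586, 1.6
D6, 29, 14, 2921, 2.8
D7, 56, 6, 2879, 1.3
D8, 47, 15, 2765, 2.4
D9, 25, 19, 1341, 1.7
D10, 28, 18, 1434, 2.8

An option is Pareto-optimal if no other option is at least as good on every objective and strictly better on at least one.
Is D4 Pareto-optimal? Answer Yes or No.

D5 vs D4: RAM 29≥17, battery life 14≥4, price 1586≤1648, weight 1.6≤2.2 — D5 is at least as good on every objective and strictly better on at least one, so D5 dominates D4.

No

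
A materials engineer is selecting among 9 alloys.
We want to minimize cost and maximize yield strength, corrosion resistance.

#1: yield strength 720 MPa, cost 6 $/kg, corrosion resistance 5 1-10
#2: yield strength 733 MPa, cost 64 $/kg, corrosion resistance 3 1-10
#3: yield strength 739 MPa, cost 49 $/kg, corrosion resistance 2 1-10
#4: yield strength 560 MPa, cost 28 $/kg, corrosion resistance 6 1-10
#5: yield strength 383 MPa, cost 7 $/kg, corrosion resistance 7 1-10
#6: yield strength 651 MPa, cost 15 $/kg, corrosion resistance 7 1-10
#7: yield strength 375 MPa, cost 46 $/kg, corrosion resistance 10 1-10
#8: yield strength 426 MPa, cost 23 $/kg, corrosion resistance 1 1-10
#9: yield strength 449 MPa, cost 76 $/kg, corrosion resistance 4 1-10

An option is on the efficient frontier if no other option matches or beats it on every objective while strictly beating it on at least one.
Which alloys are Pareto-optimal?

#1, #2, #3, #5, #6, #7

#1: not dominated (best cost).
#2: not dominated.
#3: not dominated (best yield strength).
#4: dominated by #6 (yield strength 651≥560, cost 15≤28, corrosion resistance 7≥6).
#5: not dominated.
#6: not dominated.
#7: not dominated (best corrosion resistance).
#8: dominated by #1 (yield strength 720≥426, cost 6≤23, corrosion resistance 5≥1).
#9: dominated by #1 (yield strength 720≥449, cost 6≤76, corrosion resistance 5≥4).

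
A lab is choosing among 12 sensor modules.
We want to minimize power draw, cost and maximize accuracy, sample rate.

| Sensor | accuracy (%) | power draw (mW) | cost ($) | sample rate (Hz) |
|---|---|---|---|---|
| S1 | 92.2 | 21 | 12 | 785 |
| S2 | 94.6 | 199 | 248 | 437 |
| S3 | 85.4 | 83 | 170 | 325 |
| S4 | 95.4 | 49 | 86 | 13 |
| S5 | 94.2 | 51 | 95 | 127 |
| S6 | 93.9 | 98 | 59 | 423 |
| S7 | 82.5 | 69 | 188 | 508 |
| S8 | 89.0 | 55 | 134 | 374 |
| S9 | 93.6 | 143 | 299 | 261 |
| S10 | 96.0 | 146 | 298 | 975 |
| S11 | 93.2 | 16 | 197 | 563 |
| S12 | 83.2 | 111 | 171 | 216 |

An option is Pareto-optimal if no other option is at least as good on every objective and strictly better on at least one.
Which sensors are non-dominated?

S1, S2, S4, S5, S6, S10, S11

S1: not dominated (best cost).
S2: not dominated.
S3: dominated by S1 (accuracy 92.2≥85.4, power draw 21≤83, cost 12≤170, sample rate 785≥325).
S4: not dominated.
S5: not dominated.
S6: not dominated.
S7: dominated by S1 (accuracy 92.2≥82.5, power draw 21≤69, cost 12≤188, sample rate 785≥508).
S8: dominated by S1 (accuracy 92.2≥89.0, power draw 21≤55, cost 12≤134, sample rate 785≥374).
S9: dominated by S6 (accuracy 93.9≥93.6, power draw 98≤143, cost 59≤299, sample rate 423≥261).
S10: not dominated (best accuracy).
S11: not dominated (best power draw).
S12: dominated by S1 (accuracy 92.2≥83.2, power draw 21≤111, cost 12≤171, sample rate 785≥216).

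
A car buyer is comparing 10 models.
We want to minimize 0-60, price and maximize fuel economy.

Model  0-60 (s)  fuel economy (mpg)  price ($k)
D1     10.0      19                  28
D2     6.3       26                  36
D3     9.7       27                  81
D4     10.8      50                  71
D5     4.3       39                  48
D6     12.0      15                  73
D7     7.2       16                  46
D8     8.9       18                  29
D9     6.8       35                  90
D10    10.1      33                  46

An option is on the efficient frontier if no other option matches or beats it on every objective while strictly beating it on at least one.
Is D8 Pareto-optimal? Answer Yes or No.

Yes

D1: worse on 0-60 (10.0 vs 8.9).
D2: worse on price (36 vs 29).
D3: worse on 0-60 (9.7 vs 8.9).
D4: worse on 0-60 (10.8 vs 8.9).
D5: worse on price (48 vs 29).
D6: worse on 0-60 (12.0 vs 8.9).
D7: worse on fuel economy (16 vs 18).
D9: worse on price (90 vs 29).
D10: worse on 0-60 (10.1 vs 8.9).
No option is at least as good as D8 on every objective and strictly better on one.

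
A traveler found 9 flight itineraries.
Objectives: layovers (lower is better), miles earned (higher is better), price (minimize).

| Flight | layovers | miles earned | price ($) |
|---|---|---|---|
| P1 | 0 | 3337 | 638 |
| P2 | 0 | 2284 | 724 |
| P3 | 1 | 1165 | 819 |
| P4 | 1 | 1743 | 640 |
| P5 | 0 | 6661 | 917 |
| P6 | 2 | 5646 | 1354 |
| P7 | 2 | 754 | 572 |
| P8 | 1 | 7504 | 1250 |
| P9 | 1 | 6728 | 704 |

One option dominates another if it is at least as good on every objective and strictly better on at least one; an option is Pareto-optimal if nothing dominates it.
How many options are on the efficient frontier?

P1: not dominated.
P2: dominated by P1 (layovers 0≤0, miles earned 3337≥2284, price 638≤724).
P3: dominated by P1 (layovers 0≤1, miles earned 3337≥1165, price 638≤819).
P4: dominated by P1 (layovers 0≤1, miles earned 3337≥1743, price 638≤640).
P5: not dominated.
P6: dominated by P5 (layovers 0≤2, miles earned 6661≥5646, price 917≤1354).
P7: not dominated (best price).
P8: not dominated (best miles earned).
P9: not dominated.
Pareto-optimal: P1, P5, P7, P8, P9 → 5.

5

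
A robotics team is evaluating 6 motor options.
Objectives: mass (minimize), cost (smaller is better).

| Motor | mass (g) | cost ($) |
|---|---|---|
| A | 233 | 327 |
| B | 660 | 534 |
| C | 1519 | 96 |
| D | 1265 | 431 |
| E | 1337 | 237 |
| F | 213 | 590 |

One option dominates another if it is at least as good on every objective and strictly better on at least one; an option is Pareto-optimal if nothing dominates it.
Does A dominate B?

Yes

A vs B: mass 233≤660, cost 327≤534 — A is at least as good on every objective with at least one strict improvement.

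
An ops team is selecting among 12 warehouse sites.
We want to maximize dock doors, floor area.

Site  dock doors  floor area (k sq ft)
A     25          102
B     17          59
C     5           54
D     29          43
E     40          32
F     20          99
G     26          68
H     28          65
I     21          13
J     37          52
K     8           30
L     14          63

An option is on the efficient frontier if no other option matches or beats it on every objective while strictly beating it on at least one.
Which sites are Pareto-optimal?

A, E, G, H, J

A: not dominated (best floor area).
B: dominated by A (dock doors 25≥17, floor area 102≥59).
C: dominated by A (dock doors 25≥5, floor area 102≥54).
D: dominated by J (dock doors 37≥29, floor area 52≥43).
E: not dominated (best dock doors).
F: dominated by A (dock doors 25≥20, floor area 102≥99).
G: not dominated.
H: not dominated.
I: dominated by A (dock doors 25≥21, floor area 102≥13).
J: not dominated.
K: dominated by A (dock doors 25≥8, floor area 102≥30).
L: dominated by A (dock doors 25≥14, floor area 102≥63).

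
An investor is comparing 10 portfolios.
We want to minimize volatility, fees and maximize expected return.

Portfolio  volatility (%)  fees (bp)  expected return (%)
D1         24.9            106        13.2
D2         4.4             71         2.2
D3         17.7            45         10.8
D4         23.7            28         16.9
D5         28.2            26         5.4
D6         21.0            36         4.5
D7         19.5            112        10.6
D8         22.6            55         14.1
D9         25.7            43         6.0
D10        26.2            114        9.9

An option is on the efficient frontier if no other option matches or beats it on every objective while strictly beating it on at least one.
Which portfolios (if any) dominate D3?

none

D1: worse on volatility (24.9 vs 17.7).
D2: worse on fees (71 vs 45).
D4: worse on volatility (23.7 vs 17.7).
D5: worse on volatility (28.2 vs 17.7).
D6: worse on volatility (21.0 vs 17.7).
D7: worse on volatility (19.5 vs 17.7).
D8: worse on volatility (22.6 vs 17.7).
D9: worse on volatility (25.7 vs 17.7).
D10: worse on volatility (26.2 vs 17.7).
No option dominates D3.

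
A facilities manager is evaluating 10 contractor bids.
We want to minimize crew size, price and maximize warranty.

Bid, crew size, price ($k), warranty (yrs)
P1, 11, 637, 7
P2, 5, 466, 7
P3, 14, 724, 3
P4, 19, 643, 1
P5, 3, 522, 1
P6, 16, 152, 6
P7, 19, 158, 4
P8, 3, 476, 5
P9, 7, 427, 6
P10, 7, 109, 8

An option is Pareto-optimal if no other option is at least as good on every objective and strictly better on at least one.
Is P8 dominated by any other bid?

No

P1: worse on crew size (11 vs 3).
P2: worse on crew size (5 vs 3).
P3: worse on crew size (14 vs 3).
P4: worse on crew size (19 vs 3).
P5: worse on price (522 vs 476).
P6: worse on crew size (16 vs 3).
P7: worse on crew size (19 vs 3).
P9: worse on crew size (7 vs 3).
P10: worse on crew size (7 vs 3).
No option is at least as good as P8 on every objective and strictly better on one.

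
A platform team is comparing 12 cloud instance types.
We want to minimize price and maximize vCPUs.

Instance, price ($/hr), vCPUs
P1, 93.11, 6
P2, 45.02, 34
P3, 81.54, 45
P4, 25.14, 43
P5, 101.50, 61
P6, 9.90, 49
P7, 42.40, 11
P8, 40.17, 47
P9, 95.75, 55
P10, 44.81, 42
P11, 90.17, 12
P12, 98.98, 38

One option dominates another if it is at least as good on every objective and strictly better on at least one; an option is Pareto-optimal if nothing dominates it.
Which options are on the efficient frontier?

P1: dominated by P2 (price 45.02≤93.11, vCPUs 34≥6).
P2: dominated by P4 (price 25.14≤45.02, vCPUs 43≥34).
P3: dominated by P6 (price 9.90≤81.54, vCPUs 49≥45).
P4: dominated by P6 (price 9.90≤25.14, vCPUs 49≥43).
P5: not dominated (best vCPUs).
P6: not dominated (best price).
P7: dominated by P4 (price 25.14≤42.40, vCPUs 43≥11).
P8: dominated by P6 (price 9.90≤40.17, vCPUs 49≥47).
P9: not dominated.
P10: dominated by P4 (price 25.14≤44.81, vCPUs 43≥42).
P11: dominated by P2 (price 45.02≤90.17, vCPUs 34≥12).
P12: dominated by P3 (price 81.54≤98.98, vCPUs 45≥38).

P5, P6, P9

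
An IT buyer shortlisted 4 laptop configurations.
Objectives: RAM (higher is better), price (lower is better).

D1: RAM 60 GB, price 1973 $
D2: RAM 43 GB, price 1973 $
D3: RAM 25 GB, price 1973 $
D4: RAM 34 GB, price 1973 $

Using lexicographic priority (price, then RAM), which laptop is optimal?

D1

First minimize price: best is 1973, kept {D1, D2, D3, D4}.
Then maximize RAM: best is 60, kept {D1}.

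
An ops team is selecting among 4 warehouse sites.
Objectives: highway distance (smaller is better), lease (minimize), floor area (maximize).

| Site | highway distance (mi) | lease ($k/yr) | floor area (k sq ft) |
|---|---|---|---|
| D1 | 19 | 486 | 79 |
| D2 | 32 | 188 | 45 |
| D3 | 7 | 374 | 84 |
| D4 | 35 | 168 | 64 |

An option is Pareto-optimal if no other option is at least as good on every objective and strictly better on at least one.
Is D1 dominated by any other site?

D3 vs D1: highway distance 7≤19, lease 374≤486, floor area 84≥79 — D3 is at least as good on every objective and strictly better on at least one, so D3 dominates D1.

Yes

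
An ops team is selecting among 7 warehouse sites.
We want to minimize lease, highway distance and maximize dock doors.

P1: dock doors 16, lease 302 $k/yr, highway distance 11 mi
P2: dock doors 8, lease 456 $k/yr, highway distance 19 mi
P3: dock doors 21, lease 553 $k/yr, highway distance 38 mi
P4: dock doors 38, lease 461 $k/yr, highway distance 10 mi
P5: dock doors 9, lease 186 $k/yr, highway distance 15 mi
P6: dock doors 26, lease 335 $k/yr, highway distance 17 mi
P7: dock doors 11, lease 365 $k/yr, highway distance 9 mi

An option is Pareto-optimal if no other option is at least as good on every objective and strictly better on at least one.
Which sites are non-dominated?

P1, P4, P5, P6, P7

P1: not dominated.
P2: dominated by P1 (dock doors 16≥8, lease 302≤456, highway distance 11≤19).
P3: dominated by P4 (dock doors 38≥21, lease 461≤553, highway distance 10≤38).
P4: not dominated (best dock doors).
P5: not dominated (best lease).
P6: not dominated.
P7: not dominated (best highway distance).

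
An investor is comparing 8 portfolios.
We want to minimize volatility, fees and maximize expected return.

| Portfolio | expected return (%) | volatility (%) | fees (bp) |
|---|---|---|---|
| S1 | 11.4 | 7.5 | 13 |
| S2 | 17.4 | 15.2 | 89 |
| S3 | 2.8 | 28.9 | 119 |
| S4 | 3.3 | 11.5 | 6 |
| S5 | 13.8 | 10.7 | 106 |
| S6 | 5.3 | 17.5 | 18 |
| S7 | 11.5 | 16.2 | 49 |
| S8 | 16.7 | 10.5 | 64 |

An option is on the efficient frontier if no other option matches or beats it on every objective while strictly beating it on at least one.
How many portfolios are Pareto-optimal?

5

S1: not dominated (best volatility).
S2: not dominated (best expected return).
S3: dominated by S1 (expected return 11.4≥2.8, volatility 7.5≤28.9, fees 13≤119).
S4: not dominated (best fees).
S5: dominated by S8 (expected return 16.7≥13.8, volatility 10.5≤10.7, fees 64≤106).
S6: dominated by S1 (expected return 11.4≥5.3, volatility 7.5≤17.5, fees 13≤18).
S7: not dominated.
S8: not dominated.
Pareto-optimal: S1, S2, S4, S7, S8 → 5.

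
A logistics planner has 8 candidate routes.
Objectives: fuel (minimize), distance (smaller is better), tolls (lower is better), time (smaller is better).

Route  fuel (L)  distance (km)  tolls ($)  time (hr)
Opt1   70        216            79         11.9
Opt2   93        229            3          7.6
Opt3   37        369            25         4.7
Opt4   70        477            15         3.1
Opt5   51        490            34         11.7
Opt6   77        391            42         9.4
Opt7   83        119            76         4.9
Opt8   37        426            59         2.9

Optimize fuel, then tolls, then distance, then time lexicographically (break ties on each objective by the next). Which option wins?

Opt3

First minimize fuel: best is 37, kept {Opt3, Opt8}.
Then minimize tolls: best is 25, kept {Opt3}.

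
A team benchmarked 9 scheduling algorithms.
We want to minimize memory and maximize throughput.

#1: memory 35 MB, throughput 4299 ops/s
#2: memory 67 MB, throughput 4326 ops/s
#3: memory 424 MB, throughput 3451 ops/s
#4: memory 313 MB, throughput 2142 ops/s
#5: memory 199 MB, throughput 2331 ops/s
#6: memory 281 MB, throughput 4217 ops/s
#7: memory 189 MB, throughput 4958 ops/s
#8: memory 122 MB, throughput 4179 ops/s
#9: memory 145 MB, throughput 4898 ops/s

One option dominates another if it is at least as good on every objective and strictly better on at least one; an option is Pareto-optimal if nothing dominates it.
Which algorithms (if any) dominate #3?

#1: memory 35≤424, throughput 4299≥3451 — dominates #3.
#2: memory 67≤424, throughput 4326≥3451 — dominates #3.
#6: memory 281≤424, throughput 4217≥3451 — dominates #3.
#7: memory 189≤424, throughput 4958≥3451 — dominates #3.
#8: memory 122≤424, throughput 4179≥3451 — dominates #3.
#9: memory 145≤424, throughput 4898≥3451 — dominates #3.
Others (#4, #5) are each worse than #3 on at least one objective.

#1, #2, #6, #7, #8, #9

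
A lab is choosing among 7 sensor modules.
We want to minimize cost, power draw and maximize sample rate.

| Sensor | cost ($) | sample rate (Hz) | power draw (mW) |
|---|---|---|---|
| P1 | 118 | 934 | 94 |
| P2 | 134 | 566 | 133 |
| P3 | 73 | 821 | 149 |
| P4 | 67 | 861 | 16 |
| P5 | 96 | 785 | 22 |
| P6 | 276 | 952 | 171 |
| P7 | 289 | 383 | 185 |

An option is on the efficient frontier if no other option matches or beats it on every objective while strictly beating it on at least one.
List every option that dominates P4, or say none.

P1: worse on cost (118 vs 67).
P2: worse on cost (134 vs 67).
P3: worse on cost (73 vs 67).
P5: worse on cost (96 vs 67).
P6: worse on cost (276 vs 67).
P7: worse on cost (289 vs 67).
No option dominates P4.

none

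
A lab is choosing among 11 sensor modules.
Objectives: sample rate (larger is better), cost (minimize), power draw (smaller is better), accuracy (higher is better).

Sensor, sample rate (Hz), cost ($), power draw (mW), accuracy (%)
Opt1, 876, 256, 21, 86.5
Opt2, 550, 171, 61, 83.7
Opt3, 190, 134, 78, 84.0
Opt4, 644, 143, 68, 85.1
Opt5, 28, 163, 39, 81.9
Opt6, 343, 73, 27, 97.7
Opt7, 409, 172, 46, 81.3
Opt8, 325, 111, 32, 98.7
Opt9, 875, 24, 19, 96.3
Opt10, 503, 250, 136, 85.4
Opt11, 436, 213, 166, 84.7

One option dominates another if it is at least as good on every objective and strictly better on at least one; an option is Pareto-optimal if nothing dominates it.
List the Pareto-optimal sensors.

Opt1: not dominated (best sample rate).
Opt2: dominated by Opt9 (sample rate 875≥550, cost 24≤171, power draw 19≤61, accuracy 96.3≥83.7).
Opt3: dominated by Opt6 (sample rate 343≥190, cost 73≤134, power draw 27≤78, accuracy 97.7≥84.0).
Opt4: dominated by Opt9 (sample rate 875≥644, cost 24≤143, power draw 19≤68, accuracy 96.3≥85.1).
Opt5: dominated by Opt6 (sample rate 343≥28, cost 73≤163, power draw 27≤39, accuracy 97.7≥81.9).
Opt6: not dominated.
Opt7: dominated by Opt9 (sample rate 875≥409, cost 24≤172, power draw 19≤46, accuracy 96.3≥81.3).
Opt8: not dominated (best accuracy).
Opt9: not dominated (best cost).
Opt10: dominated by Opt9 (sample rate 875≥503, cost 24≤250, power draw 19≤136, accuracy 96.3≥85.4).
Opt11: dominated by Opt4 (sample rate 644≥436, cost 143≤213, power draw 68≤166, accuracy 85.1≥84.7).

Opt1, Opt6, Opt8, Opt9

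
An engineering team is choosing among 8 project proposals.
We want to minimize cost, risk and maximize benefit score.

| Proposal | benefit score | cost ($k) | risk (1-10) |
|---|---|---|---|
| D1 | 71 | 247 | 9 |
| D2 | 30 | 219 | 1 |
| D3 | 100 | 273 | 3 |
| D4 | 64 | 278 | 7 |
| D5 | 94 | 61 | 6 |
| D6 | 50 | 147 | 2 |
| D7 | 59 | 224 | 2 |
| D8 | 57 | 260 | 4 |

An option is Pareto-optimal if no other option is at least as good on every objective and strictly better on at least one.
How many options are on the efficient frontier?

5

D1: dominated by D5 (benefit score 94≥71, cost 61≤247, risk 6≤9).
D2: not dominated (best risk).
D3: not dominated (best benefit score).
D4: dominated by D3 (benefit score 100≥64, cost 273≤278, risk 3≤7).
D5: not dominated (best cost).
D6: not dominated.
D7: not dominated.
D8: dominated by D7 (benefit score 59≥57, cost 224≤260, risk 2≤4).
Pareto-optimal: D2, D3, D5, D6, D7 → 5.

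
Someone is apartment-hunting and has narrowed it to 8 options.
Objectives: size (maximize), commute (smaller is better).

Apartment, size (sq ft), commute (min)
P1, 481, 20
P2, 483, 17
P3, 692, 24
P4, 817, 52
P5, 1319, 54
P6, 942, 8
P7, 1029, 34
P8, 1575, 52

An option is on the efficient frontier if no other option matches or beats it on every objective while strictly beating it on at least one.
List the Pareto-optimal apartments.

P1: dominated by P2 (size 483≥481, commute 17≤20).
P2: dominated by P6 (size 942≥483, commute 8≤17).
P3: dominated by P6 (size 942≥692, commute 8≤24).
P4: dominated by P6 (size 942≥817, commute 8≤52).
P5: dominated by P8 (size 1575≥1319, commute 52≤54).
P6: not dominated (best commute).
P7: not dominated.
P8: not dominated (best size).

P6, P7, P8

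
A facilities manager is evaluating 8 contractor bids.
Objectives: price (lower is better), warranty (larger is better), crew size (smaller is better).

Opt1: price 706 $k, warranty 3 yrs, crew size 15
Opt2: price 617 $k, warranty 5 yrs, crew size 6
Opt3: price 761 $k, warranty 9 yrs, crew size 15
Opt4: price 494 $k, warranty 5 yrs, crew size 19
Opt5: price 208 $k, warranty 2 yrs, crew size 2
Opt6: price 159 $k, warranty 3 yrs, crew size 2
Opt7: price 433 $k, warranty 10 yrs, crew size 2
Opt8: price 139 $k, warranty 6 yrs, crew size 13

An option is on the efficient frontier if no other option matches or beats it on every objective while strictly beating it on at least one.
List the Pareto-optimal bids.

Opt1: dominated by Opt2 (price 617≤706, warranty 5≥3, crew size 6≤15).
Opt2: dominated by Opt7 (price 433≤617, warranty 10≥5, crew size 2≤6).
Opt3: dominated by Opt7 (price 433≤761, warranty 10≥9, crew size 2≤15).
Opt4: dominated by Opt7 (price 433≤494, warranty 10≥5, crew size 2≤19).
Opt5: dominated by Opt6 (price 159≤208, warranty 3≥2, crew size 2≤2).
Opt6: not dominated.
Opt7: not dominated (best warranty).
Opt8: not dominated (best price).

Opt6, Opt7, Opt8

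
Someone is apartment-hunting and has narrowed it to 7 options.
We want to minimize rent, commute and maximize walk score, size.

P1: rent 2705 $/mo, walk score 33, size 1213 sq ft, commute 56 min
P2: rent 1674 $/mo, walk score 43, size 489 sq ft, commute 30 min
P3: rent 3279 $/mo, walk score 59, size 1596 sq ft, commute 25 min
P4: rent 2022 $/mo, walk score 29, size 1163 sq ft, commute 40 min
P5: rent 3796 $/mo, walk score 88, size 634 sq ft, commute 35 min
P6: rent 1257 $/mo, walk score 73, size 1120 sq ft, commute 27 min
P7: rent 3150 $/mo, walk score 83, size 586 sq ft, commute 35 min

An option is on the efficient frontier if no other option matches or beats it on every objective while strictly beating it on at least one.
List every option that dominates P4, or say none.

P1: worse on rent (2705 vs 2022).
P2: worse on size (489 vs 1163).
P3: worse on rent (3279 vs 2022).
P5: worse on rent (3796 vs 2022).
P6: worse on size (1120 vs 1163).
P7: worse on rent (3150 vs 2022).
No option dominates P4.

none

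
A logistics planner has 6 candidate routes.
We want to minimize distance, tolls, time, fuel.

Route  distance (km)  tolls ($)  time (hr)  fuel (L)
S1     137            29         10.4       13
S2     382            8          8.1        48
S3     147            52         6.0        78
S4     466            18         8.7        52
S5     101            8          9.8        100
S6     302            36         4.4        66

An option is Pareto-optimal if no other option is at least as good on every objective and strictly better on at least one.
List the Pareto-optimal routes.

S1: not dominated (best fuel).
S2: not dominated.
S3: not dominated.
S4: dominated by S2 (distance 382≤466, tolls 8≤18, time 8.1≤8.7, fuel 48≤52).
S5: not dominated (best distance).
S6: not dominated (best time).

S1, S2, S3, S5, S6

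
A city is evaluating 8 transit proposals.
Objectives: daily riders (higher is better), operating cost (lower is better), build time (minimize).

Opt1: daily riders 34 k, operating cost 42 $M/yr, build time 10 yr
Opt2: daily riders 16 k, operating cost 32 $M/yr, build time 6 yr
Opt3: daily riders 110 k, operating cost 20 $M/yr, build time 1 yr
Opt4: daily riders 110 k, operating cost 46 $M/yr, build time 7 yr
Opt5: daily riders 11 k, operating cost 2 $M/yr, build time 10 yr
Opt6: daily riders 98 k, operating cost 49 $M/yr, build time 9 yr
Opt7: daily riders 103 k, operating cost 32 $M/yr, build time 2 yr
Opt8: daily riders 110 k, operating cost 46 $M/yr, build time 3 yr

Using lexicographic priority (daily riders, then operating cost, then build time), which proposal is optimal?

Opt3

First maximize daily riders: best is 110, kept {Opt3, Opt4, Opt8}.
Then minimize operating cost: best is 20, kept {Opt3}.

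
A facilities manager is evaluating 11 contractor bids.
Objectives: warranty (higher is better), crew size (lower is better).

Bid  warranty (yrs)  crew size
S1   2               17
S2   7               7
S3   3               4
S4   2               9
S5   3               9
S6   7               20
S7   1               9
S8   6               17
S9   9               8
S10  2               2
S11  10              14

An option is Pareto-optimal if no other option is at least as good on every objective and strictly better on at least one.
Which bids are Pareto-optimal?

S2, S3, S9, S10, S11

S1: dominated by S2 (warranty 7≥2, crew size 7≤17).
S2: not dominated.
S3: not dominated.
S4: dominated by S2 (warranty 7≥2, crew size 7≤9).
S5: dominated by S2 (warranty 7≥3, crew size 7≤9).
S6: dominated by S2 (warranty 7≥7, crew size 7≤20).
S7: dominated by S2 (warranty 7≥1, crew size 7≤9).
S8: dominated by S2 (warranty 7≥6, crew size 7≤17).
S9: not dominated.
S10: not dominated (best crew size).
S11: not dominated (best warranty).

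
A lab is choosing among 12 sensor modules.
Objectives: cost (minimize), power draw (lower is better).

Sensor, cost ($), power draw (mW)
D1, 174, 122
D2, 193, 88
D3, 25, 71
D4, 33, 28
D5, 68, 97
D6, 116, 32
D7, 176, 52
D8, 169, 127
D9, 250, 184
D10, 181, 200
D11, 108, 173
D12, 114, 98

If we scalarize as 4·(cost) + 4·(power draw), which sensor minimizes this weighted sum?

D4

D1: 4·174 + 4·122 = 1184
D2: 4·193 + 4·88 = 1124
D3: 4·25 + 4·71 = 384
D4: 4·33 + 4·28 = 244
D5: 4·68 + 4·97 = 660
D6: 4·116 + 4·32 = 592
D7: 4·176 + 4·52 = 912
D8: 4·169 + 4·127 = 1184
D9: 4·250 + 4·184 = 1736
D10: 4·181 + 4·200 = 1524
D11: 4·108 + 4·173 = 1124
D12: 4·114 + 4·98 = 848
Lowest: D4 at 244.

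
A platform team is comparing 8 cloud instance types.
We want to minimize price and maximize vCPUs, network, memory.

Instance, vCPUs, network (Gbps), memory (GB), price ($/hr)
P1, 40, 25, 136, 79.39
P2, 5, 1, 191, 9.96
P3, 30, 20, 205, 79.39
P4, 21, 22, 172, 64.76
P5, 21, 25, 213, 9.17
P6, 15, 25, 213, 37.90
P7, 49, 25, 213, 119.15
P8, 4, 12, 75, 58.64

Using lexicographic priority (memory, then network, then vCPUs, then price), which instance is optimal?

First maximize memory: best is 213, kept {P5, P6, P7}.
Then maximize network: best is 25, kept {P5, P6, P7}.
Then maximize vCPUs: best is 49, kept {P7}.

P7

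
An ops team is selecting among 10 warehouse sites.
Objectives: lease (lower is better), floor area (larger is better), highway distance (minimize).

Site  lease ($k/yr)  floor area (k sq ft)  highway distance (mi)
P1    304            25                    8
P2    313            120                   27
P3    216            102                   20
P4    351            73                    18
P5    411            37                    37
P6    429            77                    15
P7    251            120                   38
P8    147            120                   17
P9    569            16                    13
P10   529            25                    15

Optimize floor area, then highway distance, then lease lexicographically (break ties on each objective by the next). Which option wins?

P8

First maximize floor area: best is 120, kept {P2, P7, P8}.
Then minimize highway distance: best is 17, kept {P8}.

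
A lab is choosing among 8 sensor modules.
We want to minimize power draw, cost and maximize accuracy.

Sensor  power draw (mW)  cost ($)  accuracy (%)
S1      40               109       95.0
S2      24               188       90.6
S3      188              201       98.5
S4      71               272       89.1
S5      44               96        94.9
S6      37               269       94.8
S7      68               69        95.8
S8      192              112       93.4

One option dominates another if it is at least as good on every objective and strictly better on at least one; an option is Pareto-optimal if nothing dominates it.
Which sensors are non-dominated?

S1, S2, S3, S5, S6, S7

S1: not dominated.
S2: not dominated (best power draw).
S3: not dominated (best accuracy).
S4: dominated by S1 (power draw 40≤71, cost 109≤272, accuracy 95.0≥89.1).
S5: not dominated.
S6: not dominated.
S7: not dominated (best cost).
S8: dominated by S1 (power draw 40≤192, cost 109≤112, accuracy 95.0≥93.4).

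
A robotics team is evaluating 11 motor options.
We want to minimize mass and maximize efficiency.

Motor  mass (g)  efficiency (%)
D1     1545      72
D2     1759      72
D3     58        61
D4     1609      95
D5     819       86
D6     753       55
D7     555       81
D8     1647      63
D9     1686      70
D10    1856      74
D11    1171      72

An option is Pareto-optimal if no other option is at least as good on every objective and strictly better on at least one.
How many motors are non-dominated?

4

D1: dominated by D5 (mass 819≤1545, efficiency 86≥72).
D2: dominated by D1 (mass 1545≤1759, efficiency 72≥72).
D3: not dominated (best mass).
D4: not dominated (best efficiency).
D5: not dominated.
D6: dominated by D3 (mass 58≤753, efficiency 61≥55).
D7: not dominated.
D8: dominated by D1 (mass 1545≤1647, efficiency 72≥63).
D9: dominated by D1 (mass 1545≤1686, efficiency 72≥70).
D10: dominated by D4 (mass 1609≤1856, efficiency 95≥74).
D11: dominated by D5 (mass 819≤1171, efficiency 86≥72).
Pareto-optimal: D3, D4, D5, D7 → 4.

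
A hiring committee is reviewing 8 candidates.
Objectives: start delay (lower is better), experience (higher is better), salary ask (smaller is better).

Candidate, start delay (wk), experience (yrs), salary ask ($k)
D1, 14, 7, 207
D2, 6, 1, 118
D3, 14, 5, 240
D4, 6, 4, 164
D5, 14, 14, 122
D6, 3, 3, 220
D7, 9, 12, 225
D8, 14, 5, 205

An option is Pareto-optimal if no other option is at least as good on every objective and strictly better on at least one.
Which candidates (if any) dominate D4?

none

D1: worse on start delay (14 vs 6).
D2: worse on experience (1 vs 4).
D3: worse on start delay (14 vs 6).
D5: worse on start delay (14 vs 6).
D6: worse on experience (3 vs 4).
D7: worse on start delay (9 vs 6).
D8: worse on start delay (14 vs 6).
No option dominates D4.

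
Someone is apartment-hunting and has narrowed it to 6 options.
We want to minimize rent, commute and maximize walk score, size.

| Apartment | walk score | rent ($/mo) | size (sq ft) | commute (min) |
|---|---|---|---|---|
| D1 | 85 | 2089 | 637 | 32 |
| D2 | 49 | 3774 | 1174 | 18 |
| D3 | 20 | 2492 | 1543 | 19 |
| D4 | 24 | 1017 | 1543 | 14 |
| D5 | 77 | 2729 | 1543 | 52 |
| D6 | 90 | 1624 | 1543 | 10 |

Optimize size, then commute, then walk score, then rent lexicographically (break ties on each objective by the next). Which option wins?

D6

First maximize size: best is 1543, kept {D3, D4, D5, D6}.
Then minimize commute: best is 10, kept {D6}.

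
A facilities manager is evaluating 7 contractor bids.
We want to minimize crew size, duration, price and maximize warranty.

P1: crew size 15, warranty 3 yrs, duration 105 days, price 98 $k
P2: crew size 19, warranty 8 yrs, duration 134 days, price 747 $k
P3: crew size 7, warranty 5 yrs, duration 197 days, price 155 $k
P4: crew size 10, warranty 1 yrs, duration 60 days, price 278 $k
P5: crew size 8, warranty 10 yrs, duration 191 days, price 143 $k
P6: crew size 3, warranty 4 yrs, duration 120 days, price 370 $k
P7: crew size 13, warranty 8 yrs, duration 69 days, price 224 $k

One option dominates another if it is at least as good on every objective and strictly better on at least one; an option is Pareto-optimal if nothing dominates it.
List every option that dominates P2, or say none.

P7: crew size 13≤19, warranty 8≥8, duration 69≤134, price 224≤747 — dominates P2.
Others (P1, P3, P4, P5, P6) are each worse than P2 on at least one objective.

P7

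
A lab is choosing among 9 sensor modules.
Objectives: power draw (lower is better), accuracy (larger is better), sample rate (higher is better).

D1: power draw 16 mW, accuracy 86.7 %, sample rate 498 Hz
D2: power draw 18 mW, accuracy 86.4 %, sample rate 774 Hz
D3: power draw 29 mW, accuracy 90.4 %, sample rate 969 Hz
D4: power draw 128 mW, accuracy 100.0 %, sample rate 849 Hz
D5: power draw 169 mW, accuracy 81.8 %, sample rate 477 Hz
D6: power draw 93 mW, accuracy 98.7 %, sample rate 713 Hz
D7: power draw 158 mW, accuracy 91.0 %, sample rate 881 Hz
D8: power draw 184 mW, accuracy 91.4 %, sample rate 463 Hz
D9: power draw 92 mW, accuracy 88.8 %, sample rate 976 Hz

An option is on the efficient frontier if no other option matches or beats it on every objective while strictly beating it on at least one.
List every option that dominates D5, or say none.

D1: power draw 16≤169, accuracy 86.7≥81.8, sample rate 498≥477 — dominates D5.
D2: power draw 18≤169, accuracy 86.4≥81.8, sample rate 774≥477 — dominates D5.
D3: power draw 29≤169, accuracy 90.4≥81.8, sample rate 969≥477 — dominates D5.
D4: power draw 128≤169, accuracy 100.0≥81.8, sample rate 849≥477 — dominates D5.
D6: power draw 93≤169, accuracy 98.7≥81.8, sample rate 713≥477 — dominates D5.
D7: power draw 158≤169, accuracy 91.0≥81.8, sample rate 881≥477 — dominates D5.
D9: power draw 92≤169, accuracy 88.8≥81.8, sample rate 976≥477 — dominates D5.
Others (D8) are each worse than D5 on at least one objective.

D1, D2, D3, D4, D6, D7, D9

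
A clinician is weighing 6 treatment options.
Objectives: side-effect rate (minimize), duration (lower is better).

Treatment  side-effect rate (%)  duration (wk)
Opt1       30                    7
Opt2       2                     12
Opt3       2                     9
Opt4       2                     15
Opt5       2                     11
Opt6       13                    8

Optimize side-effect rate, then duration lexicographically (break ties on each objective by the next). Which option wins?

Opt3

First minimize side-effect rate: best is 2, kept {Opt2, Opt3, Opt4, Opt5}.
Then minimize duration: best is 9, kept {Opt3}.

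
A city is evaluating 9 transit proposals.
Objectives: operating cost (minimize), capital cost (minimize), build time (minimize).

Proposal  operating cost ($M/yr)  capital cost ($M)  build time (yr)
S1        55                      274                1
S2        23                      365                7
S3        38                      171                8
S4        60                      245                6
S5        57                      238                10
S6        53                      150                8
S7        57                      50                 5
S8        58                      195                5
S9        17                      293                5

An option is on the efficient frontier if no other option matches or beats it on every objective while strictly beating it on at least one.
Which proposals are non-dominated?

S1: not dominated (best build time).
S2: dominated by S9 (operating cost 17≤23, capital cost 293≤365, build time 5≤7).
S3: not dominated.
S4: dominated by S7 (operating cost 57≤60, capital cost 50≤245, build time 5≤6).
S5: dominated by S3 (operating cost 38≤57, capital cost 171≤238, build time 8≤10).
S6: not dominated.
S7: not dominated (best capital cost).
S8: dominated by S7 (operating cost 57≤58, capital cost 50≤195, build time 5≤5).
S9: not dominated (best operating cost).

S1, S3, S6, S7, S9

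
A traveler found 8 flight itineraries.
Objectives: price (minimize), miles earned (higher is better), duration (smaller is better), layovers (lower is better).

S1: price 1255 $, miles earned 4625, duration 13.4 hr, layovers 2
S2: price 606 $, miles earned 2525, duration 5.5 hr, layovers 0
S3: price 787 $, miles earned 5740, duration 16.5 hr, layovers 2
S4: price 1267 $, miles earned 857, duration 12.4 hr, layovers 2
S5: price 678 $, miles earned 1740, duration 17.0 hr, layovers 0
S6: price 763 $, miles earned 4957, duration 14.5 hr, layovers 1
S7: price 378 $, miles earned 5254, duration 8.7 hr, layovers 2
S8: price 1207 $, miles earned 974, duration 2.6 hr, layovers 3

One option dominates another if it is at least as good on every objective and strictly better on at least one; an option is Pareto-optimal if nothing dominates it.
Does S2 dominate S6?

No

S2 vs S6: S2 is worse on miles earned (2525 vs 4957), so it does not dominate S6.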